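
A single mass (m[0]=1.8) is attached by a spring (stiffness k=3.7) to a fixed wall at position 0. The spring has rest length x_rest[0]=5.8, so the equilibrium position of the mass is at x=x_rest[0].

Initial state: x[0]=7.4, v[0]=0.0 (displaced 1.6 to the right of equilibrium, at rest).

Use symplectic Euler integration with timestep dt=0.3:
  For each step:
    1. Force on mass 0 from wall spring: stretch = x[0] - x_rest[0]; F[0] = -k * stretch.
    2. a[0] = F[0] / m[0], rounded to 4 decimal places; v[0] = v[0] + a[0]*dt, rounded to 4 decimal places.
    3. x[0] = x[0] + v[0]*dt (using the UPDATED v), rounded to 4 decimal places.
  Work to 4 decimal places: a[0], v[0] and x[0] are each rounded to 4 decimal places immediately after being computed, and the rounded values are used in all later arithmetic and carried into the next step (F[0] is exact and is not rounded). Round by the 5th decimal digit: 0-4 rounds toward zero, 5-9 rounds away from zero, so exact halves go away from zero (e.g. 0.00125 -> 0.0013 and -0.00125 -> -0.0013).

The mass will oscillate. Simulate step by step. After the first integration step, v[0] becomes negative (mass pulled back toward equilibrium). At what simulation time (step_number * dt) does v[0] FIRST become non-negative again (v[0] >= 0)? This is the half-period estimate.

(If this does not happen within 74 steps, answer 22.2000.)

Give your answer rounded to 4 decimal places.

Step 0: x=[7.4000] v=[0.0000]
Step 1: x=[7.1040] v=[-0.9867]
Step 2: x=[6.5668] v=[-1.7908]
Step 3: x=[5.8877] v=[-2.2637]
Step 4: x=[5.1924] v=[-2.3178]
Step 5: x=[4.6095] v=[-1.9431]
Step 6: x=[4.2468] v=[-1.2090]
Step 7: x=[4.1714] v=[-0.2512]
Step 8: x=[4.3973] v=[0.7531]
First v>=0 after going negative at step 8, time=2.4000

Answer: 2.4000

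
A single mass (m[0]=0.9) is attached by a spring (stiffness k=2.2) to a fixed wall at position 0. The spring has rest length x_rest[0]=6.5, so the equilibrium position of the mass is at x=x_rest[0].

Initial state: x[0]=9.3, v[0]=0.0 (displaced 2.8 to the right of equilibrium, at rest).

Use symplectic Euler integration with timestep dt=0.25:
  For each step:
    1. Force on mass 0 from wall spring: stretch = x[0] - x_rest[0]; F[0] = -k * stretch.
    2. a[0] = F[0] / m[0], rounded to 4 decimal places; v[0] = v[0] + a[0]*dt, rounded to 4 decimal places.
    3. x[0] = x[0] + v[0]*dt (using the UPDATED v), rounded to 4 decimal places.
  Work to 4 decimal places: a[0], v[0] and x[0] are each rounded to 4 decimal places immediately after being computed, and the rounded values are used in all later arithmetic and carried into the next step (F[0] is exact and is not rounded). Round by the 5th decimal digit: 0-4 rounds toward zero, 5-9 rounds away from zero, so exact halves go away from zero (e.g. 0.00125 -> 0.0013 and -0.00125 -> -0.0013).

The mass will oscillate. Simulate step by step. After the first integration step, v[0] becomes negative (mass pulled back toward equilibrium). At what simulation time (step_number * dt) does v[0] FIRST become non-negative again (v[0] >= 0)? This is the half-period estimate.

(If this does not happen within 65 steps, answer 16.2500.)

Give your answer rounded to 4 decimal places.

Answer: 2.0000

Derivation:
Step 0: x=[9.3000] v=[0.0000]
Step 1: x=[8.8722] v=[-1.7111]
Step 2: x=[8.0820] v=[-3.1608]
Step 3: x=[7.0501] v=[-4.1276]
Step 4: x=[5.9342] v=[-4.4638]
Step 5: x=[4.9047] v=[-4.1180]
Step 6: x=[4.1189] v=[-3.1431]
Step 7: x=[3.6969] v=[-1.6880]
Step 8: x=[3.7032] v=[0.0250]
First v>=0 after going negative at step 8, time=2.0000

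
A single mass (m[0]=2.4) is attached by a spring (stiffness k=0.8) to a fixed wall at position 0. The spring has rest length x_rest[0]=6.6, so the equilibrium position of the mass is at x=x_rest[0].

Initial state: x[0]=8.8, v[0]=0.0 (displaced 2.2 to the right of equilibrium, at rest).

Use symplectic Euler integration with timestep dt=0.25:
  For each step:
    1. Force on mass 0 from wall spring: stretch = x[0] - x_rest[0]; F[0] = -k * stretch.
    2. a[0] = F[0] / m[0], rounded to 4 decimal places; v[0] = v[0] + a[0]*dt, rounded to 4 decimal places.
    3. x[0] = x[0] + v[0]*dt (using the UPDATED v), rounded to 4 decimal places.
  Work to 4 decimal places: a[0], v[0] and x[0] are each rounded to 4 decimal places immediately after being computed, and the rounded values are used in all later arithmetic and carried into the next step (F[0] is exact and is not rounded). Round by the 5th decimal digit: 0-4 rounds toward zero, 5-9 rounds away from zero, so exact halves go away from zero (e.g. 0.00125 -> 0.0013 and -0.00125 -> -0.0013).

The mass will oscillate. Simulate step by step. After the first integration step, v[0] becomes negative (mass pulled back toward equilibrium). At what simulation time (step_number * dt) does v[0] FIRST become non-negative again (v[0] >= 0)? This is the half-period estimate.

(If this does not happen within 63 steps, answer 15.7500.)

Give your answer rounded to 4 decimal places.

Answer: 5.5000

Derivation:
Step 0: x=[8.8000] v=[0.0000]
Step 1: x=[8.7542] v=[-0.1833]
Step 2: x=[8.6635] v=[-0.3628]
Step 3: x=[8.5298] v=[-0.5348]
Step 4: x=[8.3559] v=[-0.6956]
Step 5: x=[8.1454] v=[-0.8419]
Step 6: x=[7.9027] v=[-0.9707]
Step 7: x=[7.6329] v=[-1.0793]
Step 8: x=[7.3416] v=[-1.1654]
Step 9: x=[7.0348] v=[-1.2272]
Step 10: x=[6.7190] v=[-1.2634]
Step 11: x=[6.4007] v=[-1.2733]
Step 12: x=[6.0865] v=[-1.2567]
Step 13: x=[5.7830] v=[-1.2139]
Step 14: x=[5.4966] v=[-1.1458]
Step 15: x=[5.2331] v=[-1.0539]
Step 16: x=[4.9981] v=[-0.9400]
Step 17: x=[4.7965] v=[-0.8065]
Step 18: x=[4.6325] v=[-0.6562]
Step 19: x=[4.5094] v=[-0.4923]
Step 20: x=[4.4299] v=[-0.3181]
Step 21: x=[4.3956] v=[-0.1373]
Step 22: x=[4.4072] v=[0.0464]
First v>=0 after going negative at step 22, time=5.5000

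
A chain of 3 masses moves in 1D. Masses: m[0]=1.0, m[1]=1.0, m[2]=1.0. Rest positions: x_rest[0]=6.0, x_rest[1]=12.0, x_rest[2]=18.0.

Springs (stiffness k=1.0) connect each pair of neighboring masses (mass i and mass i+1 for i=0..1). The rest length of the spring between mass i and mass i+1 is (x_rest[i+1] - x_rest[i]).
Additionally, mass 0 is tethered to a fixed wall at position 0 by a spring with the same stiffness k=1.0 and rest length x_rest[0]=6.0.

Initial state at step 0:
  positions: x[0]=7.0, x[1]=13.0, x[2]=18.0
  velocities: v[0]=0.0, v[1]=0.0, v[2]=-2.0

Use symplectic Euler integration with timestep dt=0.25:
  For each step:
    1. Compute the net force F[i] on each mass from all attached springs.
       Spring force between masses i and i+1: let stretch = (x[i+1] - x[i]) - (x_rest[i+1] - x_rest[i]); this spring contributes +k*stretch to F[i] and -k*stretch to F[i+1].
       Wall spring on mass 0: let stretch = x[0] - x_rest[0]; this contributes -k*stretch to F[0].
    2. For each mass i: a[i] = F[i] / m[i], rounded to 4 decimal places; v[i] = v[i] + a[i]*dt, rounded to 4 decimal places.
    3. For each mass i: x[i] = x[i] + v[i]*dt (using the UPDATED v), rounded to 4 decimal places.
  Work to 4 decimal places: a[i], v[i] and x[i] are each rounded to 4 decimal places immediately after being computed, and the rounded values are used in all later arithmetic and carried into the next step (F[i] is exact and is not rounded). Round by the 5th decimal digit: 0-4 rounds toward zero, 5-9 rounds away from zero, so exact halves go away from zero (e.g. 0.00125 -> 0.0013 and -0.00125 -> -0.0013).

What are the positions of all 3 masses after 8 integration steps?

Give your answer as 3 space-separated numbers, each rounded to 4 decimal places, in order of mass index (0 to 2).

Step 0: x=[7.0000 13.0000 18.0000] v=[0.0000 0.0000 -2.0000]
Step 1: x=[6.9375 12.9375 17.5625] v=[-0.2500 -0.2500 -1.7500]
Step 2: x=[6.8164 12.7891 17.2109] v=[-0.4844 -0.5938 -1.4063]
Step 3: x=[6.6426 12.5437 16.9580] v=[-0.6953 -0.9815 -1.0118]
Step 4: x=[6.4224 12.2054 16.8042] v=[-0.8807 -1.3532 -0.6154]
Step 5: x=[6.1623 11.7931 16.7379] v=[-1.0406 -1.6493 -0.2651]
Step 6: x=[5.8689 11.3379 16.7376] v=[-1.1735 -1.8208 -0.0013]
Step 7: x=[5.5505 10.8784 16.7748] v=[-1.2735 -1.8381 0.1488]
Step 8: x=[5.2182 10.4544 16.8185] v=[-1.3292 -1.6960 0.1747]

Answer: 5.2182 10.4544 16.8185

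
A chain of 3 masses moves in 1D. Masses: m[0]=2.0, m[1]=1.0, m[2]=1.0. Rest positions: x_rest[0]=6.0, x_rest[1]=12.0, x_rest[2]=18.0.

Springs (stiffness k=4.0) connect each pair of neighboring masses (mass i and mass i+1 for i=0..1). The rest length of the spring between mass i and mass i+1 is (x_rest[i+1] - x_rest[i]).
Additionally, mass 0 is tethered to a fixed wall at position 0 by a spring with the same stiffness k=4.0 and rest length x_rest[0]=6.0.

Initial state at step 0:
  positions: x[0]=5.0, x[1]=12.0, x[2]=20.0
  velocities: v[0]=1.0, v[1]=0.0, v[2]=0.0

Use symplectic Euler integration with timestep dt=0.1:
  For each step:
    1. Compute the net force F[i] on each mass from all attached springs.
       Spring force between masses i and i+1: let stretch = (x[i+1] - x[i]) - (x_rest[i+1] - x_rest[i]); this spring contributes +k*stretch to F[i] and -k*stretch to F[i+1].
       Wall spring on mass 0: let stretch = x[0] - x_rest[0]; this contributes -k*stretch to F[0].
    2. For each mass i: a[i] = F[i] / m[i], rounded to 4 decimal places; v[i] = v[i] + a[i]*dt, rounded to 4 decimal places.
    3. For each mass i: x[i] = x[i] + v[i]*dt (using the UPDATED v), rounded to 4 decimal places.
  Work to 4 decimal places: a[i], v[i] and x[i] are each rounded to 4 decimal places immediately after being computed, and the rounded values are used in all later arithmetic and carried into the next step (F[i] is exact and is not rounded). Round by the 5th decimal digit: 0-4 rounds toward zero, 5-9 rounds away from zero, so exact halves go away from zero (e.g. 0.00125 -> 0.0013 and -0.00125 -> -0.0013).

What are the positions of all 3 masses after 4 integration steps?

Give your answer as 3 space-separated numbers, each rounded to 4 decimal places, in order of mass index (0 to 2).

Answer: 5.7490 12.3690 19.2703

Derivation:
Step 0: x=[5.0000 12.0000 20.0000] v=[1.0000 0.0000 0.0000]
Step 1: x=[5.1400 12.0400 19.9200] v=[1.4000 0.4000 -0.8000]
Step 2: x=[5.3152 12.1192 19.7648] v=[1.7520 0.7920 -1.5520]
Step 3: x=[5.5202 12.2321 19.5438] v=[2.0498 1.1286 -2.2102]
Step 4: x=[5.7490 12.3690 19.2703] v=[2.2881 1.3685 -2.7349]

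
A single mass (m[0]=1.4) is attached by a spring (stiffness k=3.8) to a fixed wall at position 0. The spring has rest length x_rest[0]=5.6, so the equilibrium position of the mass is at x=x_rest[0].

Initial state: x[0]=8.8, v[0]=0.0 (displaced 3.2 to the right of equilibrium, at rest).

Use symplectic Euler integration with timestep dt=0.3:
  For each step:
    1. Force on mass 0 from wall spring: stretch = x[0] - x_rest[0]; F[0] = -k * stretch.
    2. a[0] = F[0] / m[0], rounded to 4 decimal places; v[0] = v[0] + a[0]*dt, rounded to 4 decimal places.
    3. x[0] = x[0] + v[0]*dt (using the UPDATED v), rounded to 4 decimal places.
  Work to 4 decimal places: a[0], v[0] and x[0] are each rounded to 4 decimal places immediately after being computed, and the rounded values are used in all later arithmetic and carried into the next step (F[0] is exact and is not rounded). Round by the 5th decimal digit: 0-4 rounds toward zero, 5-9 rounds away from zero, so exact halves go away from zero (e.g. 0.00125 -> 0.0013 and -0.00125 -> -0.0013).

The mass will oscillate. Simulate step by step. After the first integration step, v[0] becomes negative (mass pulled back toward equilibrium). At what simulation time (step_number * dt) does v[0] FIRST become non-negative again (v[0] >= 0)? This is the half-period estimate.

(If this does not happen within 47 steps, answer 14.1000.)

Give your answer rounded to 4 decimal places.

Answer: 2.1000

Derivation:
Step 0: x=[8.8000] v=[0.0000]
Step 1: x=[8.0183] v=[-2.6057]
Step 2: x=[6.6458] v=[-4.5749]
Step 3: x=[5.0179] v=[-5.4265]
Step 4: x=[3.5322] v=[-4.9525]
Step 5: x=[2.5516] v=[-3.2687]
Step 6: x=[2.3157] v=[-0.7864]
Step 7: x=[2.8821] v=[1.8880]
First v>=0 after going negative at step 7, time=2.1000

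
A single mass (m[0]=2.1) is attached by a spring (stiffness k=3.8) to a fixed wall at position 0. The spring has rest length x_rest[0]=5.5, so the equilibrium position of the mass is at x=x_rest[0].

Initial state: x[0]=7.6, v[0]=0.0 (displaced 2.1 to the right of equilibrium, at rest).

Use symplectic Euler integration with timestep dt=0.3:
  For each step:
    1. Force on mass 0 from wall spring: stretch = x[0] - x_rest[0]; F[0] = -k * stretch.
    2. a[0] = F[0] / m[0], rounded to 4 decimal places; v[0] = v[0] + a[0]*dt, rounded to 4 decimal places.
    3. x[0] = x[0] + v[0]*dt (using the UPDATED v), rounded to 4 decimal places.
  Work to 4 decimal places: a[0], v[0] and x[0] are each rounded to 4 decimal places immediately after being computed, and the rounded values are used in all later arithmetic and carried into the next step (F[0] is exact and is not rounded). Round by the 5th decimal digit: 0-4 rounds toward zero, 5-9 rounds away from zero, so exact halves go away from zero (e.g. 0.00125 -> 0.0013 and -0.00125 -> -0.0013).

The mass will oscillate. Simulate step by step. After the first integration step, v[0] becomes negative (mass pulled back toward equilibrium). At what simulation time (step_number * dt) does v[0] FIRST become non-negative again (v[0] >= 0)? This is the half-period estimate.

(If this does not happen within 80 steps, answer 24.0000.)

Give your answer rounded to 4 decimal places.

Step 0: x=[7.6000] v=[0.0000]
Step 1: x=[7.2580] v=[-1.1400]
Step 2: x=[6.6297] v=[-2.0943]
Step 3: x=[5.8174] v=[-2.7076]
Step 4: x=[4.9534] v=[-2.8799]
Step 5: x=[4.1784] v=[-2.5832]
Step 6: x=[3.6187] v=[-1.8658]
Step 7: x=[3.3654] v=[-0.8445]
Step 8: x=[3.4597] v=[0.3143]
First v>=0 after going negative at step 8, time=2.4000

Answer: 2.4000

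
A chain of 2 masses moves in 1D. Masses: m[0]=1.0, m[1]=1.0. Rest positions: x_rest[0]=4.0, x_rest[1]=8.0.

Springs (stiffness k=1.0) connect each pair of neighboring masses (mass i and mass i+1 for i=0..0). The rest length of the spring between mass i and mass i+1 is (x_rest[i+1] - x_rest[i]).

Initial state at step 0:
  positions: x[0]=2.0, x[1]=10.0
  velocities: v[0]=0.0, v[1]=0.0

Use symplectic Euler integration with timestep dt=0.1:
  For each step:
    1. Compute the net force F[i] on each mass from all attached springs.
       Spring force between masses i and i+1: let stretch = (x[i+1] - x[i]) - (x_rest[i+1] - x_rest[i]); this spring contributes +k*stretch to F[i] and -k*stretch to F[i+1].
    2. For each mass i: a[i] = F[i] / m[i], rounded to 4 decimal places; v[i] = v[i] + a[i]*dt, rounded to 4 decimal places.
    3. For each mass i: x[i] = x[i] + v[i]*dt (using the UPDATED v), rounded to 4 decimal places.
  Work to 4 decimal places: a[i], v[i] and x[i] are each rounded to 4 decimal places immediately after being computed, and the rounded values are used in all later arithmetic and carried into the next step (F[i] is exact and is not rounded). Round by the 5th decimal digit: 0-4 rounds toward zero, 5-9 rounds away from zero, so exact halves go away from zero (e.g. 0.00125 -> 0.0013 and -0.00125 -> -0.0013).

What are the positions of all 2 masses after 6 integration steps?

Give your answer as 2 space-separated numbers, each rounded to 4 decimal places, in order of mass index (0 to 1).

Answer: 2.7853 9.2147

Derivation:
Step 0: x=[2.0000 10.0000] v=[0.0000 0.0000]
Step 1: x=[2.0400 9.9600] v=[0.4000 -0.4000]
Step 2: x=[2.1192 9.8808] v=[0.7920 -0.7920]
Step 3: x=[2.2360 9.7640] v=[1.1682 -1.1682]
Step 4: x=[2.3881 9.6119] v=[1.5210 -1.5210]
Step 5: x=[2.5724 9.4276] v=[1.8434 -1.8434]
Step 6: x=[2.7853 9.2147] v=[2.1289 -2.1289]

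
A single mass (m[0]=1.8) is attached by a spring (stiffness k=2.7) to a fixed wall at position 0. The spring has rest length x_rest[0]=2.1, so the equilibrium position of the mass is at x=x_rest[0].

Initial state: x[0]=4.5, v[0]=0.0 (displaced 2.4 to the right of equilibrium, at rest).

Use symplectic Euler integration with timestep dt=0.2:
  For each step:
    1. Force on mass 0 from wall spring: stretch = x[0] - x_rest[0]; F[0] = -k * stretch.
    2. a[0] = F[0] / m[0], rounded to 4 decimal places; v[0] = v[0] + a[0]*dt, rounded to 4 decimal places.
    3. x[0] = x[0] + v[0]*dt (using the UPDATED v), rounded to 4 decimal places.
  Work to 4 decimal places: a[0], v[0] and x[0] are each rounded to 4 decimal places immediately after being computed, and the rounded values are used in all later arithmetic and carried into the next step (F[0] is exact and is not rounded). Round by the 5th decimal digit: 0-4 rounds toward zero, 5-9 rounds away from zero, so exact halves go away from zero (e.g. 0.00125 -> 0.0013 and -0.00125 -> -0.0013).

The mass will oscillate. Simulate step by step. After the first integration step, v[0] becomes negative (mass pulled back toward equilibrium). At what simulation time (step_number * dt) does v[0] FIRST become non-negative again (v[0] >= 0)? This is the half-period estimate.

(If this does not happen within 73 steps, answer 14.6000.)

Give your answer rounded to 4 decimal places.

Step 0: x=[4.5000] v=[0.0000]
Step 1: x=[4.3560] v=[-0.7200]
Step 2: x=[4.0766] v=[-1.3968]
Step 3: x=[3.6786] v=[-1.9898]
Step 4: x=[3.1859] v=[-2.4634]
Step 5: x=[2.6281] v=[-2.7892]
Step 6: x=[2.0386] v=[-2.9476]
Step 7: x=[1.4528] v=[-2.9292]
Step 8: x=[0.9058] v=[-2.7350]
Step 9: x=[0.4305] v=[-2.3767]
Step 10: x=[0.0553] v=[-1.8758]
Step 11: x=[-0.1972] v=[-1.2624]
Step 12: x=[-0.3118] v=[-0.5732]
Step 13: x=[-0.2817] v=[0.1503]
First v>=0 after going negative at step 13, time=2.6000

Answer: 2.6000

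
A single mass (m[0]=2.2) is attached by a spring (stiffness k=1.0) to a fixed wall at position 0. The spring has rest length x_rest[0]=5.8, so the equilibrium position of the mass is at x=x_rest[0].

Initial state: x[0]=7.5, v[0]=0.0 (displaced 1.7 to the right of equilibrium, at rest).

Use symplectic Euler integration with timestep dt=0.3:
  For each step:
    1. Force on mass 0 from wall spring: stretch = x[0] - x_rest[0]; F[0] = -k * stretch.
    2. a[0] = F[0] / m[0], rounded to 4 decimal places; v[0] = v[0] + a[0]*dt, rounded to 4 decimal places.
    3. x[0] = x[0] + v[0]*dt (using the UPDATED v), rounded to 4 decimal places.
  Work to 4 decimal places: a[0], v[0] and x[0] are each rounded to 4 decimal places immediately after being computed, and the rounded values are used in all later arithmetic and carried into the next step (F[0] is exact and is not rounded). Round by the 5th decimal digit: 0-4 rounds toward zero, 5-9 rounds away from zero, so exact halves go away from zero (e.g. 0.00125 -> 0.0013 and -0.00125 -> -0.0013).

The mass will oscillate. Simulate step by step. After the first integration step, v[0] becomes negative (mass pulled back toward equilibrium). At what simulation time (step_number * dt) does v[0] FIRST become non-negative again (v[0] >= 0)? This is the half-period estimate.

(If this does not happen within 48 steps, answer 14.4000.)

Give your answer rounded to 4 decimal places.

Step 0: x=[7.5000] v=[0.0000]
Step 1: x=[7.4305] v=[-0.2318]
Step 2: x=[7.2943] v=[-0.4541]
Step 3: x=[7.0969] v=[-0.6579]
Step 4: x=[6.8465] v=[-0.8348]
Step 5: x=[6.5533] v=[-0.9775]
Step 6: x=[6.2292] v=[-1.0802]
Step 7: x=[5.8876] v=[-1.1387]
Step 8: x=[5.5424] v=[-1.1506]
Step 9: x=[5.2078] v=[-1.1155]
Step 10: x=[4.8974] v=[-1.0347]
Step 11: x=[4.6239] v=[-0.9116]
Step 12: x=[4.3985] v=[-0.7512]
Step 13: x=[4.2305] v=[-0.5601]
Step 14: x=[4.1267] v=[-0.3461]
Step 15: x=[4.0913] v=[-0.1179]
Step 16: x=[4.1258] v=[0.1151]
First v>=0 after going negative at step 16, time=4.8000

Answer: 4.8000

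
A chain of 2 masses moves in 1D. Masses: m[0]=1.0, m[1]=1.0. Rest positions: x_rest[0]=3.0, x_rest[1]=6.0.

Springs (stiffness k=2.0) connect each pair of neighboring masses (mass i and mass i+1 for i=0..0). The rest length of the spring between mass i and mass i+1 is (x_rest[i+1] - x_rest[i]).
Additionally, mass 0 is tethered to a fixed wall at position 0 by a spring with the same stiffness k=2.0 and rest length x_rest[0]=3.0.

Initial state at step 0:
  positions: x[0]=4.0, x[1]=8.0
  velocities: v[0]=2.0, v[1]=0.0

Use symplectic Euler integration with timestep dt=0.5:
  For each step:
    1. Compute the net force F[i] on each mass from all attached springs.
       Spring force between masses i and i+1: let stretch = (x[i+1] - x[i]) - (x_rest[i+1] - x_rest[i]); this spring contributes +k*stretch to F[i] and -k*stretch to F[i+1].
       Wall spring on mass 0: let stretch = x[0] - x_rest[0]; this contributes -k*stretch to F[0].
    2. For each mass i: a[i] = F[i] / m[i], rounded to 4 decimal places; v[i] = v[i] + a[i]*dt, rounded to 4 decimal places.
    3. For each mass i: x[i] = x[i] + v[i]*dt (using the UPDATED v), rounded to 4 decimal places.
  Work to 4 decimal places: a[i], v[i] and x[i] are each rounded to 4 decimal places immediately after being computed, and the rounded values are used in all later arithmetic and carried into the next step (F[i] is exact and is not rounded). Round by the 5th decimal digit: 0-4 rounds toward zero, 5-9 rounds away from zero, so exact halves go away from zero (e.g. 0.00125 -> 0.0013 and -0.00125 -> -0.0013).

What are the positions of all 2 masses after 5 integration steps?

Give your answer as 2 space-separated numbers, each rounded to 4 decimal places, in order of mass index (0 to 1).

Answer: 2.2813 5.5938

Derivation:
Step 0: x=[4.0000 8.0000] v=[2.0000 0.0000]
Step 1: x=[5.0000 7.5000] v=[2.0000 -1.0000]
Step 2: x=[4.7500 7.2500] v=[-0.5000 -0.5000]
Step 3: x=[3.3750 7.2500] v=[-2.7500 0.0000]
Step 4: x=[2.2500 6.8125] v=[-2.2500 -0.8750]
Step 5: x=[2.2813 5.5938] v=[0.0625 -2.4375]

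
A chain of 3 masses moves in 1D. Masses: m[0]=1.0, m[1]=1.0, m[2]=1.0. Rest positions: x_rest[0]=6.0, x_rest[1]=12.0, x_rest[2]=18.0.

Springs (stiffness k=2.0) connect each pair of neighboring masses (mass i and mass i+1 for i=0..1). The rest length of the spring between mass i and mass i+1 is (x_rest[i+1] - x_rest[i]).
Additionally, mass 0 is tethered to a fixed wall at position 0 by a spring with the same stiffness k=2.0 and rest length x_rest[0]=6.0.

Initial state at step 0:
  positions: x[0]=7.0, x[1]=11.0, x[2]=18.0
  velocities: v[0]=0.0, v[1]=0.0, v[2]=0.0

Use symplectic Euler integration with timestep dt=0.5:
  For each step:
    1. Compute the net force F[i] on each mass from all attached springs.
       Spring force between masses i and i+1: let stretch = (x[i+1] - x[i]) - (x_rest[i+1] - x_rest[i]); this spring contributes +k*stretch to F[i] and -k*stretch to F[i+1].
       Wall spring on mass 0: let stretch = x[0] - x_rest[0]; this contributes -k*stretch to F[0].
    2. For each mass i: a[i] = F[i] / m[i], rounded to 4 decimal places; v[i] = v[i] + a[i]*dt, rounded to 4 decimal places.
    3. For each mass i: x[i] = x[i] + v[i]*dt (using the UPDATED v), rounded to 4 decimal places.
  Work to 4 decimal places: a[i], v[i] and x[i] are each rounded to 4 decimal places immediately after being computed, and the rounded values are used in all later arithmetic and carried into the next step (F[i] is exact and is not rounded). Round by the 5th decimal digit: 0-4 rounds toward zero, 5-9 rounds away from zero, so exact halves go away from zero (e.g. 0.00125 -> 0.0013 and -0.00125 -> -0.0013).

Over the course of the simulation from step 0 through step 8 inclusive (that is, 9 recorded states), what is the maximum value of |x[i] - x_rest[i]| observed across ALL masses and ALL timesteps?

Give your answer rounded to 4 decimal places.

Step 0: x=[7.0000 11.0000 18.0000] v=[0.0000 0.0000 0.0000]
Step 1: x=[5.5000 12.5000 17.5000] v=[-3.0000 3.0000 -1.0000]
Step 2: x=[4.7500 13.0000 17.5000] v=[-1.5000 1.0000 0.0000]
Step 3: x=[5.7500 11.6250 18.2500] v=[2.0000 -2.7500 1.5000]
Step 4: x=[6.8125 10.6250 18.6875] v=[2.1250 -2.0000 0.8750]
Step 5: x=[6.3750 11.7500 18.0938] v=[-0.8750 2.2500 -1.1875]
Step 6: x=[5.4375 13.3594 17.3282] v=[-1.8750 3.2188 -1.5313]
Step 7: x=[5.7422 12.9923 17.5782] v=[0.6094 -0.7343 0.4999]
Step 8: x=[6.8009 11.2931 18.5352] v=[2.1173 -3.3985 1.9140]
Max displacement = 1.3750

Answer: 1.3750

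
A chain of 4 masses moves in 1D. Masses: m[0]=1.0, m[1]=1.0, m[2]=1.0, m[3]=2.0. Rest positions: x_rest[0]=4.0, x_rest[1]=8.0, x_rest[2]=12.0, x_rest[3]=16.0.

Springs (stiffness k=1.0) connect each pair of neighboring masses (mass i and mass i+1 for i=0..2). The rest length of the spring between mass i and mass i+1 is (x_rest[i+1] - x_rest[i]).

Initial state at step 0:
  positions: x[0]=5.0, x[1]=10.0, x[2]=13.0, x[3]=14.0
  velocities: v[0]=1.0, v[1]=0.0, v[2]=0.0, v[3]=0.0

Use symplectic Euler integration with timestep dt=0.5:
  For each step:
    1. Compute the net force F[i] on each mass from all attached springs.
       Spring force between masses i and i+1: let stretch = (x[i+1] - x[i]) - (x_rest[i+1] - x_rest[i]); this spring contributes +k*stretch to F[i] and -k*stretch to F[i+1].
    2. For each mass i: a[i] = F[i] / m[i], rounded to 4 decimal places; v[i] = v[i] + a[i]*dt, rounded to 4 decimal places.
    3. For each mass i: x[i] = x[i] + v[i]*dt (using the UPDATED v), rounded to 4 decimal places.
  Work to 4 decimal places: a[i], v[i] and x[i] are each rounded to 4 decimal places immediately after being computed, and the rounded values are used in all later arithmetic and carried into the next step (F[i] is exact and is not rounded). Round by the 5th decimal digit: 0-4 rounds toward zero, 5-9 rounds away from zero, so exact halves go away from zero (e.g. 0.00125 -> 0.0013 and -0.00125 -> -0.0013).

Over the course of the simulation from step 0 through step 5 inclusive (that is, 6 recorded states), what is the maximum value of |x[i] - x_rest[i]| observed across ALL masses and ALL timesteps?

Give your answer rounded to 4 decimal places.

Step 0: x=[5.0000 10.0000 13.0000 14.0000] v=[1.0000 0.0000 0.0000 0.0000]
Step 1: x=[5.7500 9.5000 12.5000 14.3750] v=[1.5000 -1.0000 -1.0000 0.7500]
Step 2: x=[6.4375 8.8125 11.7188 15.0157] v=[1.3750 -1.3750 -1.5625 1.2813]
Step 3: x=[6.7188 8.2578 11.0352 15.7443] v=[0.5625 -1.1094 -1.3672 1.4571]
Step 4: x=[6.3848 8.0127 10.8345 16.3842] v=[-0.6680 -0.4902 -0.4014 1.2798]
Step 5: x=[5.4578 8.0661 11.3158 16.8304] v=[-1.8541 0.1068 0.9626 0.8924]
Max displacement = 2.7188

Answer: 2.7188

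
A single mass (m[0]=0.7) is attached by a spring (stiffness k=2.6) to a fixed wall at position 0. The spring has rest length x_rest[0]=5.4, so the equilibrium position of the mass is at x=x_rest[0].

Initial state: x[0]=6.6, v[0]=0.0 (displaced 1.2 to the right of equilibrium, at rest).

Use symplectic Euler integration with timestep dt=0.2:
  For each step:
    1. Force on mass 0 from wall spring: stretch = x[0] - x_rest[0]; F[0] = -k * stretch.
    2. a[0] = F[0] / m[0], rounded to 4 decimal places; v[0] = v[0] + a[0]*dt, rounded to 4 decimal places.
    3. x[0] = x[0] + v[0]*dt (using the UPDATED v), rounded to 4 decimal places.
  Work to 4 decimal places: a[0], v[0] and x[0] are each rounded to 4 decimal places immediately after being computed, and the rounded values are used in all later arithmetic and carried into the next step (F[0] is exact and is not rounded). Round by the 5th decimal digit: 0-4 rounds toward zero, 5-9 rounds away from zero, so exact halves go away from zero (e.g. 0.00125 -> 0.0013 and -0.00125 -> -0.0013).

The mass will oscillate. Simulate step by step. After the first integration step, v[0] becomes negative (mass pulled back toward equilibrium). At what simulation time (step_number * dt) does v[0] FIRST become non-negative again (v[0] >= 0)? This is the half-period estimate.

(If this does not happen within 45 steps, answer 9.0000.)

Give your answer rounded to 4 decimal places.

Step 0: x=[6.6000] v=[0.0000]
Step 1: x=[6.4217] v=[-0.8914]
Step 2: x=[6.0916] v=[-1.6504]
Step 3: x=[5.6588] v=[-2.1642]
Step 4: x=[5.1875] v=[-2.3565]
Step 5: x=[4.7478] v=[-2.1986]
Step 6: x=[4.4050] v=[-1.7141]
Step 7: x=[4.2100] v=[-0.9750]
Step 8: x=[4.1918] v=[-0.0910]
Step 9: x=[4.3531] v=[0.8065]
First v>=0 after going negative at step 9, time=1.8000

Answer: 1.8000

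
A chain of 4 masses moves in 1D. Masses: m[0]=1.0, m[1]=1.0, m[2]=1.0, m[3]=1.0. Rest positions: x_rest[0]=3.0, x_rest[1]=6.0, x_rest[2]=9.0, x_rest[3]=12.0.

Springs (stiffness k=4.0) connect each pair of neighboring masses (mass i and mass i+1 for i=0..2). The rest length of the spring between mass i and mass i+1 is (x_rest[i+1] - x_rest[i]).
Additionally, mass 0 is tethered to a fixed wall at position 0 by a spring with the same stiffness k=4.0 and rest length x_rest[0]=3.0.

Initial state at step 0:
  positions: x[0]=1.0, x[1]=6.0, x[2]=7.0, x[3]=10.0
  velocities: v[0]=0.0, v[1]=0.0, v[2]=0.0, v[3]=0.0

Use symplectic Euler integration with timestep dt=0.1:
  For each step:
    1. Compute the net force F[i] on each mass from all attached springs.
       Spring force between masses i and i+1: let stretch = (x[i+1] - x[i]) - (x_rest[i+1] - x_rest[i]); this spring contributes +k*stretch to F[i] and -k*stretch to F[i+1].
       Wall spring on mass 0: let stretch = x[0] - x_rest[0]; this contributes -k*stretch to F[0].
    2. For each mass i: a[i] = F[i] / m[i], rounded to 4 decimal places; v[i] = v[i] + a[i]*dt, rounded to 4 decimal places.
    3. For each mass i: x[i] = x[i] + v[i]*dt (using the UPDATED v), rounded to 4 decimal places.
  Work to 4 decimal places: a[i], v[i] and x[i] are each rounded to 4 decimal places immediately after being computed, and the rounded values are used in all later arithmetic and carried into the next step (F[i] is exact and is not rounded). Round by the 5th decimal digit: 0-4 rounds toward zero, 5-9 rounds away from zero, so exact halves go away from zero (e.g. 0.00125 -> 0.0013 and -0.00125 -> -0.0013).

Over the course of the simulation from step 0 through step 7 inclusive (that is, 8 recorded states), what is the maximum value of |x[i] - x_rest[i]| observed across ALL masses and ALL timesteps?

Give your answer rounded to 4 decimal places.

Answer: 2.2364

Derivation:
Step 0: x=[1.0000 6.0000 7.0000 10.0000] v=[0.0000 0.0000 0.0000 0.0000]
Step 1: x=[1.1600 5.8400 7.0800 10.0000] v=[1.6000 -1.6000 0.8000 0.0000]
Step 2: x=[1.4608 5.5424 7.2272 10.0032] v=[3.0080 -2.9760 1.4720 0.0320]
Step 3: x=[1.8664 5.1489 7.4181 10.0154] v=[4.0563 -3.9347 1.9085 0.1216]
Step 4: x=[2.3287 4.7149 7.6221 10.0437] v=[4.6227 -4.3400 2.0397 0.2827]
Step 5: x=[2.7933 4.3017 7.8067 10.0951] v=[4.6457 -4.1316 1.8455 0.5141]
Step 6: x=[3.2065 3.9684 7.9426 10.1750] v=[4.1317 -3.3330 1.3589 0.7987]
Step 7: x=[3.5219 3.7636 8.0088 10.2856] v=[3.1539 -2.0481 0.6622 1.1057]
Max displacement = 2.2364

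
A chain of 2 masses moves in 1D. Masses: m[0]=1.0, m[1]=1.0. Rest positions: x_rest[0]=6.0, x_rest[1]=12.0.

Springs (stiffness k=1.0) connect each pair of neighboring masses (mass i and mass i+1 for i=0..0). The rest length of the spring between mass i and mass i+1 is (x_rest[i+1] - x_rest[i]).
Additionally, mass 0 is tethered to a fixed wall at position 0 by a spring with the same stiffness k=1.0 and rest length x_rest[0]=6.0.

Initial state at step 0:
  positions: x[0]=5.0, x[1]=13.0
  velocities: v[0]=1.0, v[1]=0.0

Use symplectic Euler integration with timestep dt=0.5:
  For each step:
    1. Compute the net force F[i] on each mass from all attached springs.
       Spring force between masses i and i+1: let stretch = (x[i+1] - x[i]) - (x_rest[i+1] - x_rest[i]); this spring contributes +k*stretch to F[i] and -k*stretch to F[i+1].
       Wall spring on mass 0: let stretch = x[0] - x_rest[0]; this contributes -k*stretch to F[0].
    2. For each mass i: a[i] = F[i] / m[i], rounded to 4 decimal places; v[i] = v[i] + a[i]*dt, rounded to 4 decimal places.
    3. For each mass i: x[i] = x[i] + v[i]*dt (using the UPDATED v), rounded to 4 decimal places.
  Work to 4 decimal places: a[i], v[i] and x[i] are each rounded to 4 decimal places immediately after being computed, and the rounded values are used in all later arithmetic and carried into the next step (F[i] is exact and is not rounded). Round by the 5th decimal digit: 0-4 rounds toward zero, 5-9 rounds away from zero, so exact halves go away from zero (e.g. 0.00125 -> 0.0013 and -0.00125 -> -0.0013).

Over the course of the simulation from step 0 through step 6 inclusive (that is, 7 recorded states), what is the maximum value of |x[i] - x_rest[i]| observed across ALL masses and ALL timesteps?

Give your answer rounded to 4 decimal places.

Answer: 1.9844

Derivation:
Step 0: x=[5.0000 13.0000] v=[1.0000 0.0000]
Step 1: x=[6.2500 12.5000] v=[2.5000 -1.0000]
Step 2: x=[7.5000 11.9375] v=[2.5000 -1.1250]
Step 3: x=[7.9844 11.7656] v=[0.9688 -0.3438]
Step 4: x=[7.4180 12.1484] v=[-1.1328 0.7656]
Step 5: x=[6.1797 12.8486] v=[-2.4766 1.4004]
Step 6: x=[5.0637 13.3816] v=[-2.2320 1.0660]
Max displacement = 1.9844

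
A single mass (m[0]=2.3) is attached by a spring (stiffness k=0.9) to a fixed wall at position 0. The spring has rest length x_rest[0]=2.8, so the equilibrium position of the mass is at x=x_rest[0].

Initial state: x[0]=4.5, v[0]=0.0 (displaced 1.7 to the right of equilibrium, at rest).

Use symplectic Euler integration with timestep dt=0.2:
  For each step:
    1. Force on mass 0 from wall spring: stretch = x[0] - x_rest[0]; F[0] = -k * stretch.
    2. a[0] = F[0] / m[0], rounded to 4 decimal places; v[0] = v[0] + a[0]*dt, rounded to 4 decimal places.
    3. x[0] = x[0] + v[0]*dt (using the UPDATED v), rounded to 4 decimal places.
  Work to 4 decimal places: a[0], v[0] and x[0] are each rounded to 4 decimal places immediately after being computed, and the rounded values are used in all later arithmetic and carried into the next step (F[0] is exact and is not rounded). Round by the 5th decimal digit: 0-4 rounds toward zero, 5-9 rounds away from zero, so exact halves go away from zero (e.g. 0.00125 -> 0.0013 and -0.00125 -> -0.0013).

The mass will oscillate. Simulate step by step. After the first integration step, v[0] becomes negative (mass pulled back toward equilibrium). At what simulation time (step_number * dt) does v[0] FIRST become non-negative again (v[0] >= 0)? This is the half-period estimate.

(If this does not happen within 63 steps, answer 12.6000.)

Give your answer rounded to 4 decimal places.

Step 0: x=[4.5000] v=[0.0000]
Step 1: x=[4.4734] v=[-0.1330]
Step 2: x=[4.4206] v=[-0.2640]
Step 3: x=[4.3424] v=[-0.3908]
Step 4: x=[4.2401] v=[-0.5115]
Step 5: x=[4.1153] v=[-0.6242]
Step 6: x=[3.9699] v=[-0.7271]
Step 7: x=[3.8062] v=[-0.8187]
Step 8: x=[3.6267] v=[-0.8974]
Step 9: x=[3.4343] v=[-0.9621]
Step 10: x=[3.2320] v=[-1.0117]
Step 11: x=[3.0229] v=[-1.0455]
Step 12: x=[2.8103] v=[-1.0629]
Step 13: x=[2.5976] v=[-1.0637]
Step 14: x=[2.3880] v=[-1.0479]
Step 15: x=[2.1849] v=[-1.0157]
Step 16: x=[1.9914] v=[-0.9676]
Step 17: x=[1.8105] v=[-0.9043]
Step 18: x=[1.6451] v=[-0.8269]
Step 19: x=[1.4978] v=[-0.7365]
Step 20: x=[1.3709] v=[-0.6346]
Step 21: x=[1.2663] v=[-0.5228]
Step 22: x=[1.1857] v=[-0.4028]
Step 23: x=[1.1304] v=[-0.2765]
Step 24: x=[1.1012] v=[-0.1458]
Step 25: x=[1.0986] v=[-0.0129]
Step 26: x=[1.1227] v=[0.1203]
First v>=0 after going negative at step 26, time=5.2000

Answer: 5.2000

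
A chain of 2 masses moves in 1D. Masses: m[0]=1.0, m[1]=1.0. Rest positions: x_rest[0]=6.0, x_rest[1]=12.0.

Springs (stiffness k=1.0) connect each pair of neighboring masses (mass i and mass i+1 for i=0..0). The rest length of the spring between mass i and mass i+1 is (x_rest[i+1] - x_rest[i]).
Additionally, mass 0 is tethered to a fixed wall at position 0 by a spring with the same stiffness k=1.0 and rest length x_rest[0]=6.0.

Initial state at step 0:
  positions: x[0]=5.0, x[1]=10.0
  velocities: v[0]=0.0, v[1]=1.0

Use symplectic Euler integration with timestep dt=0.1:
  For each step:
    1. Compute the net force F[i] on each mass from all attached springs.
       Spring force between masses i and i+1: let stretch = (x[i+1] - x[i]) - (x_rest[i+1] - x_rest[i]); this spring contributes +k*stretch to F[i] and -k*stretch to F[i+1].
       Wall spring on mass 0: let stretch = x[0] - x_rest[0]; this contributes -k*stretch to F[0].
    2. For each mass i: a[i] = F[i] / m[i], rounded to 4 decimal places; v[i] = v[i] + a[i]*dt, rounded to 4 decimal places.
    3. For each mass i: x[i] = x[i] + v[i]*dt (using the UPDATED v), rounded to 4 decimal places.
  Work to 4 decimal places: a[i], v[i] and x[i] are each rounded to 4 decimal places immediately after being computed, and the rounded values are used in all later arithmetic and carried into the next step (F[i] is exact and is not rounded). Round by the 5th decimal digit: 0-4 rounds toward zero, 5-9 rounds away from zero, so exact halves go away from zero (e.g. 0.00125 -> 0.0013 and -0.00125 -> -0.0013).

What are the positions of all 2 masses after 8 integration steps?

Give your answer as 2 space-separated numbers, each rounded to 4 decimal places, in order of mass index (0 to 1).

Step 0: x=[5.0000 10.0000] v=[0.0000 1.0000]
Step 1: x=[5.0000 10.1100] v=[0.0000 1.1000]
Step 2: x=[5.0011 10.2289] v=[0.0110 1.1890]
Step 3: x=[5.0045 10.3555] v=[0.0337 1.2662]
Step 4: x=[5.0113 10.4886] v=[0.0684 1.3311]
Step 5: x=[5.0228 10.6269] v=[0.1150 1.3834]
Step 6: x=[5.0401 10.7692] v=[0.1731 1.4230]
Step 7: x=[5.0643 10.9142] v=[0.2420 1.4501]
Step 8: x=[5.0964 11.0607] v=[0.3206 1.4651]

Answer: 5.0964 11.0607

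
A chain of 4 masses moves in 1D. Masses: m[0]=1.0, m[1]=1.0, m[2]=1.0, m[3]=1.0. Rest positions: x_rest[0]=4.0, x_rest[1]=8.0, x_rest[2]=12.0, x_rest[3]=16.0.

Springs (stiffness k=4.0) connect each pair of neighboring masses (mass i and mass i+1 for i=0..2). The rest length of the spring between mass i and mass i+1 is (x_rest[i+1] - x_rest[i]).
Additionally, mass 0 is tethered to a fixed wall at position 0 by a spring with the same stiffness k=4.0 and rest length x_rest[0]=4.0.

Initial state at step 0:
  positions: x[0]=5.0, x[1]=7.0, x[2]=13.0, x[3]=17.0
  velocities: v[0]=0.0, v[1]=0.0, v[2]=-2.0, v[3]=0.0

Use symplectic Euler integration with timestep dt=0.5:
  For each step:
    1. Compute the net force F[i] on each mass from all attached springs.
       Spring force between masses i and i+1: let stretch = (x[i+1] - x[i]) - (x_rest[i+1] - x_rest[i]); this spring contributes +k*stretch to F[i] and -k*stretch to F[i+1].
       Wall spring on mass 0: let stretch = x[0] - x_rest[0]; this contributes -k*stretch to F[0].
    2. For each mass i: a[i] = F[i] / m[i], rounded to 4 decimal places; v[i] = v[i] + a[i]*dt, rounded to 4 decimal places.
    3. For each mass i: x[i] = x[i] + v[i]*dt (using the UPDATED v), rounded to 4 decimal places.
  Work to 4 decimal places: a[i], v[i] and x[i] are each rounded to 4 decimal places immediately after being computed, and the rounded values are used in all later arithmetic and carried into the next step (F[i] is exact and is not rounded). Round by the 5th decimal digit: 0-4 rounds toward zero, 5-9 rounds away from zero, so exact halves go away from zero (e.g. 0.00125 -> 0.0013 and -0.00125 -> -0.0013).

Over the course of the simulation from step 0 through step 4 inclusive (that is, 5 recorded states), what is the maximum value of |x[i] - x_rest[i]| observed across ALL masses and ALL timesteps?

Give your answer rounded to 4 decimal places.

Answer: 3.0000

Derivation:
Step 0: x=[5.0000 7.0000 13.0000 17.0000] v=[0.0000 0.0000 -2.0000 0.0000]
Step 1: x=[2.0000 11.0000 10.0000 17.0000] v=[-6.0000 8.0000 -6.0000 0.0000]
Step 2: x=[6.0000 5.0000 15.0000 14.0000] v=[8.0000 -12.0000 10.0000 -6.0000]
Step 3: x=[3.0000 10.0000 9.0000 16.0000] v=[-6.0000 10.0000 -12.0000 4.0000]
Step 4: x=[4.0000 7.0000 11.0000 15.0000] v=[2.0000 -6.0000 4.0000 -2.0000]
Max displacement = 3.0000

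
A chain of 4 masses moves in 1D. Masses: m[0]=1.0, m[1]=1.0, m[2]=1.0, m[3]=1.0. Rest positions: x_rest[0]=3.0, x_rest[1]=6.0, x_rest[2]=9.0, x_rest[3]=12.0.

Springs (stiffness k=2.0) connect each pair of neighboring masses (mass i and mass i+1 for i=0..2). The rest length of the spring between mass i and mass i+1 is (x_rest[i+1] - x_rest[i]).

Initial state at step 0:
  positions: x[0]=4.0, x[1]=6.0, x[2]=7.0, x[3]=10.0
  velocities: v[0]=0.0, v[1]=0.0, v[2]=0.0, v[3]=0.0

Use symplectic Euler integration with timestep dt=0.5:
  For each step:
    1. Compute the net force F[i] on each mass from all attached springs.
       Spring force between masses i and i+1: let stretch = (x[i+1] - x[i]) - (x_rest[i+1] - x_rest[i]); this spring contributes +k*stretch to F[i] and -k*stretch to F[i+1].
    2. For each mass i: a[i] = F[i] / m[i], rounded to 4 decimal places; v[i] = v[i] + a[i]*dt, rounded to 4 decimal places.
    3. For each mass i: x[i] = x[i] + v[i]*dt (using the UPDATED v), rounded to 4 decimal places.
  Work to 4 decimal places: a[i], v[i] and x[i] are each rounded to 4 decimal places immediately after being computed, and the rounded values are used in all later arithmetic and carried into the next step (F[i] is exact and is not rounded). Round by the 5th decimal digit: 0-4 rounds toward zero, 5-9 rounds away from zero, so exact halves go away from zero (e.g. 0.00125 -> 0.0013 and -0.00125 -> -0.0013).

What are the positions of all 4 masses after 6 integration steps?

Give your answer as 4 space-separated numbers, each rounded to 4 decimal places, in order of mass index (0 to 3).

Answer: 1.1250 3.9375 9.0625 12.8750

Derivation:
Step 0: x=[4.0000 6.0000 7.0000 10.0000] v=[0.0000 0.0000 0.0000 0.0000]
Step 1: x=[3.5000 5.5000 8.0000 10.0000] v=[-1.0000 -1.0000 2.0000 0.0000]
Step 2: x=[2.5000 5.2500 8.7500 10.5000] v=[-2.0000 -0.5000 1.5000 1.0000]
Step 3: x=[1.3750 5.3750 8.6250 11.6250] v=[-2.2500 0.2500 -0.2500 2.2500]
Step 4: x=[0.7500 5.1250 8.3750 12.7500] v=[-1.2500 -0.5000 -0.5000 2.2500]
Step 5: x=[0.8125 4.3125 8.6875 13.1875] v=[0.1250 -1.6250 0.6250 0.8750]
Step 6: x=[1.1250 3.9375 9.0625 12.8750] v=[0.6250 -0.7500 0.7500 -0.6250]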